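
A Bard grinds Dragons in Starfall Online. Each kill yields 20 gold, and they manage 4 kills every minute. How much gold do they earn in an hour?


Gold per minute = 20 * 4 = 80
Gold per hour = 80 * 60 = 4800

4800 gold/hour


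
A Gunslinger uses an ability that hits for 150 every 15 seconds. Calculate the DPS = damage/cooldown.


DPS = damage / cooldown
= 150 / 15
= 10.00

10.00 DPS


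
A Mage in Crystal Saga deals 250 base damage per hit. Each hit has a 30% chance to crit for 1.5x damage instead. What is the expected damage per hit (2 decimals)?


E[dmg] = base * (1 + crit_chance * (crit_mult - 1))
cc as decimal = 30/100 = 0.3
cm - 1 = 1.5 - 1 = 0.5
Bonus factor = 0.3 * 0.5 = 0.15
Total multiplier = 1 + 0.15 = 1.15
Expected damage = 250 * 1.15 = 287.50

287.50 damage


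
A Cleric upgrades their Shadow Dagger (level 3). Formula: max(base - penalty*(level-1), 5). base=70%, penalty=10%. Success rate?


raw_rate = 70 - 10 * (3 - 1)
= 70 - 10 * 2
= 70 - 20
= 50
Apply floor: max(50, 5) = 50%

50%


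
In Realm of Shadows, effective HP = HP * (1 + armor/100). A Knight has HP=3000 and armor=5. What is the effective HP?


EHP = 3000 * (1 + 5/100)
= 3000 * (1 + 0.05)
= 3000 * 1.05
= 3150.0

3150.0 EHP


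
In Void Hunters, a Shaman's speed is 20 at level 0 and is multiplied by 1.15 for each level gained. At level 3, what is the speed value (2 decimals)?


value = base * growth^level
= 20 * 1.15^3
= 20 * 1.520875
= 30.42

30.42 speed


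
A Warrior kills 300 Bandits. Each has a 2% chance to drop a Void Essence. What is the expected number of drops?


Expected drops = kills * (drop_rate / 100)
= 300 * (2 / 100)
= 300 * 0.02
= 6.0

6.0 drops


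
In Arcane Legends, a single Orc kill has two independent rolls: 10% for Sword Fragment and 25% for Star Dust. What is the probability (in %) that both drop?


For independent events, P(both) = P(A) * P(B)
= 10% * 25%
= 250 / 100 %
= 2.5%

2.5%


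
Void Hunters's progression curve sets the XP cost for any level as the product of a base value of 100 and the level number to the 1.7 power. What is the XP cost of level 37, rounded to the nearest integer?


XP = 100 * level^1.7
Substitute level = 37:
XP = 100 * 37^1.7
= 100 * 463.386
= 46339

46339 XP


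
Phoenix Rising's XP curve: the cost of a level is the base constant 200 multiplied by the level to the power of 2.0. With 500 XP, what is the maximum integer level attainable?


XP = 200 * level^2.0, so level = (XP / 200)^(1/2.0)
= (500 / 200)^(1/2.0)
= 2.5^0.5
= 1.5811
Floor: level = 1

level 1


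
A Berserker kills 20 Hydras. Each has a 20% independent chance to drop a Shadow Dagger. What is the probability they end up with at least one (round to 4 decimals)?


P(at least one) = 1 - P(none) = 1 - (1-p)^n
p = 20/100 = 0.2
1 - p = 0.8
(1 - p)^20 = 0.8^20 = 0.011529
P(at least one) = 1 - 0.011529 = 0.9885

0.9885


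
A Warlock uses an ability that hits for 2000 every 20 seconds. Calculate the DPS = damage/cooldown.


DPS = damage / cooldown
= 2000 / 20
= 100.00

100.00 DPS


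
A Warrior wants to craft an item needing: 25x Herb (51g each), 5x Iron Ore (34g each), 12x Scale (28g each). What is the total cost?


Cost breakdown:
  Herb: 25 * 51 = 1275
  Iron Ore: 5 * 34 = 170
  Scale: 12 * 28 = 336
Total = 1275 + 170 + 336 = 1781

1781 gold


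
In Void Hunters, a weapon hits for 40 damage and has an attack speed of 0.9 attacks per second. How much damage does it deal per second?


DPS = damage * attack_speed
= 40 * 0.9
= 36.0

36.0 DPS


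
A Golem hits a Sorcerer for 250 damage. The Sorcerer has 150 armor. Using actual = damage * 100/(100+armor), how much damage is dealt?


actual = 250 * 100 / (100 + 150)
= 250 * 100 / 250
= 25000 / 250
= 100.00

100.00 damage


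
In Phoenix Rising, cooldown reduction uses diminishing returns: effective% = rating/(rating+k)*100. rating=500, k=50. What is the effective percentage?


effective% = rating / (rating + k) * 100
= 500 / (500 + 50) * 100
= 500 / 550 * 100
= 0.909091 * 100
= 90.91%

90.91%


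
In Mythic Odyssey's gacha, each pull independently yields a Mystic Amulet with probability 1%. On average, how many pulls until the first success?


Expected pulls for a geometric distribution = 1/p = 100 / rate%
= 100 / 1
= 100.0

100.0 pulls


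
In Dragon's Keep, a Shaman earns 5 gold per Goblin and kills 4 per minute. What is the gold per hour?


Gold per minute = 5 * 4 = 20
Gold per hour = 20 * 60 = 1200

1200 gold/hour


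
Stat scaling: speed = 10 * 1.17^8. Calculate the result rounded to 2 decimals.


value = base * growth^level
= 10 * 1.17^8
= 10 * 3.511453
= 35.11

35.11 speed


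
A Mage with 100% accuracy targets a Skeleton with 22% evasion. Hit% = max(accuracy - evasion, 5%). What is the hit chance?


accuracy - evasion = 100 - 22 = 78
Apply floor: max(78, 5) = 78
Hit chance = 78%

78%


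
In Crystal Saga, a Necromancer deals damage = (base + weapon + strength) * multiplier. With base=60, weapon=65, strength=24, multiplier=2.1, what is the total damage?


Sum base + weapon + str = 60 + 65 + 24 = 149
Multiply by 2.1:
149 * 2.1 = 312.9

312.9 damage


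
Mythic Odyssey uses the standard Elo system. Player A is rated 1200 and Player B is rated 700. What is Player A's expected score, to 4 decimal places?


Elo expected score: Ea = 1/(1 + 10^((Rb-Ra)/400))
Rb - Ra = 700 - 1200 = -500
(Rb-Ra)/400 = -500/400 = -1.25
10^-1.25 = 0.056234
Ea = 1/(1 + 0.056234) = 1/1.056234 = 0.9468

0.9468


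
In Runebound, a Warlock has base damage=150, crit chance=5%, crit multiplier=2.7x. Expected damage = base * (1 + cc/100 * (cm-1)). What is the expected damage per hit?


E[dmg] = base * (1 + crit_chance * (crit_mult - 1))
cc as decimal = 5/100 = 0.05
cm - 1 = 2.7 - 1 = 1.7
Bonus factor = 0.05 * 1.7 = 0.085
Total multiplier = 1 + 0.085 = 1.085
Expected damage = 150 * 1.085 = 162.75

162.75 damage


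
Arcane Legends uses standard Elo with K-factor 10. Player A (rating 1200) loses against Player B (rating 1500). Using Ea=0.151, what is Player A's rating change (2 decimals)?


Elo update: delta = K * (S - Ea), where S = 0 (loses)
S - Ea = 0 - 0.151 = -0.151
Rating change = 10 * -0.151
= -1.51

-1.51 rating points


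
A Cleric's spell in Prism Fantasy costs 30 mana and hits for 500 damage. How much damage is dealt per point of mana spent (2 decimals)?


Efficiency = damage / mana
= 500 / 30
= 16.67

16.67 dmg/mana


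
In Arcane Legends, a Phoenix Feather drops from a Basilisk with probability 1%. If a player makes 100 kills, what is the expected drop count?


Expected drops = kills * (drop_rate / 100)
= 100 * (1 / 100)
= 100 * 0.01
= 1.0

1.0 drops


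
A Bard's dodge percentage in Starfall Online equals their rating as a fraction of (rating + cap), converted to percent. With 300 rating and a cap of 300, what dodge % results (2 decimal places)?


dodge% = 300 / (300 + 300) * 100
= 300 / 600 * 100
= 0.5 * 100
= 50.00%

50.00%


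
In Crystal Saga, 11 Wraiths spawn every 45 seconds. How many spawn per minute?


Spawns per minute = count * (60 / interval)
= 11 * (60 / 45)
= 11 * 1.3333
= 14.67

14.67 per minute


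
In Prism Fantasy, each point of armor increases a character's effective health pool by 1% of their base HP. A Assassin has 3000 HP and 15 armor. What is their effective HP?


EHP = 3000 * (1 + 15/100)
= 3000 * (1 + 0.15)
= 3000 * 1.15
= 3450.0

3450.0 EHP


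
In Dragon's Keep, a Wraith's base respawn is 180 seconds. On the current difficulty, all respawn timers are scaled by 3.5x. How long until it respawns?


Respawn time = base * multiplier
= 180 * 3.5
= 630.0 seconds

630.0 seconds


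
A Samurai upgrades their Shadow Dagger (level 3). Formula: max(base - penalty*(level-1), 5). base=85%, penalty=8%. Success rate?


raw_rate = 85 - 8 * (3 - 1)
= 85 - 8 * 2
= 85 - 16
= 69
Apply floor: max(69, 5) = 69%

69%


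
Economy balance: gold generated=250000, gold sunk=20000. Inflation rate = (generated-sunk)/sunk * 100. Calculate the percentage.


Net gold = 250000 - 20000 = 230000
Inflation rate = net / sunk * 100 = 230000 / 20000 * 100
= 11.5 * 100
= 1150.00%

1150.00%


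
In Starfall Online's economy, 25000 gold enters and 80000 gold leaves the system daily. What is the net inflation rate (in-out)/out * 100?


Net gold = 25000 - 80000 = -55000
Inflation rate = net / sunk * 100 = -55000 / 80000 * 100
= -0.6875 * 100
= -68.75%

-68.75%


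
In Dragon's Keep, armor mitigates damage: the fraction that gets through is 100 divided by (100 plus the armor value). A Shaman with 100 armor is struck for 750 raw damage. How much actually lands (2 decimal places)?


actual = 750 * 100 / (100 + 100)
= 750 * 100 / 200
= 75000 / 200
= 375.00

375.00 damage


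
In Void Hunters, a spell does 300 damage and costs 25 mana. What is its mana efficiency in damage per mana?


Efficiency = damage / mana
= 300 / 25
= 12.00

12.00 dmg/mana


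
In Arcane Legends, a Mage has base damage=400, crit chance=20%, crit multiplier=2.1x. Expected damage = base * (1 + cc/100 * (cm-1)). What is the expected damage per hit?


E[dmg] = base * (1 + crit_chance * (crit_mult - 1))
cc as decimal = 20/100 = 0.2
cm - 1 = 2.1 - 1 = 1.1
Bonus factor = 0.2 * 1.1 = 0.22
Total multiplier = 1 + 0.22 = 1.22
Expected damage = 400 * 1.22 = 488.00

488.00 damage


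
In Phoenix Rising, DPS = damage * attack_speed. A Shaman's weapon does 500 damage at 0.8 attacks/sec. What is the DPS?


DPS = damage * attack_speed
= 500 * 0.8
= 400.0

400.0 DPS


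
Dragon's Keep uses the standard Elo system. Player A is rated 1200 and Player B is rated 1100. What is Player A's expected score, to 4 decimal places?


Elo expected score: Ea = 1/(1 + 10^((Rb-Ra)/400))
Rb - Ra = 1100 - 1200 = -100
(Rb-Ra)/400 = -100/400 = -0.25
10^-0.25 = 0.562341
Ea = 1/(1 + 0.562341) = 1/1.562341 = 0.6401

0.6401


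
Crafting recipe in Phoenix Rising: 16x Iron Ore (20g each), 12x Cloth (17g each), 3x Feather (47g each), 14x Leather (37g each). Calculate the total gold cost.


Cost breakdown:
  Iron Ore: 16 * 20 = 320
  Cloth: 12 * 17 = 204
  Feather: 3 * 47 = 141
  Leather: 14 * 37 = 518
Total = 320 + 204 + 141 + 518 = 1183

1183 gold


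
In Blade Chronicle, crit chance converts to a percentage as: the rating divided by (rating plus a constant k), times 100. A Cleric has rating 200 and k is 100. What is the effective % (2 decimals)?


effective% = rating / (rating + k) * 100
= 200 / (200 + 100) * 100
= 200 / 300 * 100
= 0.666667 * 100
= 66.67%

66.67%


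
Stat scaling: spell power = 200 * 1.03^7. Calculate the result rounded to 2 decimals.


value = base * growth^level
= 200 * 1.03^7
= 200 * 1.229874
= 245.97

245.97 spell power


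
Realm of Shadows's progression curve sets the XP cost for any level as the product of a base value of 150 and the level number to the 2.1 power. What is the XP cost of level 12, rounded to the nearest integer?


XP = 150 * level^2.1
Substitute level = 12:
XP = 150 * 12^2.1
= 150 * 184.6208
= 27693

27693 XP


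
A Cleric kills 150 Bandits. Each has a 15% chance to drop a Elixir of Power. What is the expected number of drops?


Expected drops = kills * (drop_rate / 100)
= 150 * (15 / 100)
= 150 * 0.15
= 22.5

22.5 drops


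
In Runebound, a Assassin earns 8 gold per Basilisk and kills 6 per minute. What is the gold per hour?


Gold per minute = 8 * 6 = 48
Gold per hour = 48 * 60 = 2880

2880 gold/hour


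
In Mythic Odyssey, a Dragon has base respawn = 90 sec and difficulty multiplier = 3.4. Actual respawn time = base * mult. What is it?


Respawn time = base * multiplier
= 90 * 3.4
= 306.0 seconds

306.0 seconds


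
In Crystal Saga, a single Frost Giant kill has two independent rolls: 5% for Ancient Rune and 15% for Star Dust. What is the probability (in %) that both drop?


For independent events, P(both) = P(A) * P(B)
= 5% * 15%
= 75 / 100 %
= 0.75%

0.75%


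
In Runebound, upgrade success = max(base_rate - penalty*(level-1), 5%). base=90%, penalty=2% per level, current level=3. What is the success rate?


raw_rate = 90 - 2 * (3 - 1)
= 90 - 2 * 2
= 90 - 4
= 86
Apply floor: max(86, 5) = 86%

86%


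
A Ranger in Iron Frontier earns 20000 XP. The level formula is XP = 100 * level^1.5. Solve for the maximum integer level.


XP = 100 * level^1.5, so level = (XP / 100)^(1/1.5)
= (20000 / 100)^(1/1.5)
= 200.0^0.6667
= 34.1995
Floor: level = 34

level 34


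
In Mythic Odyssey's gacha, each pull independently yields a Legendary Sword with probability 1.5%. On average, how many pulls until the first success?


Expected pulls for a geometric distribution = 1/p = 100 / rate%
= 100 / 1.5
= 66.67

66.67 pulls


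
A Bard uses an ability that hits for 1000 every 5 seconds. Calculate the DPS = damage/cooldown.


DPS = damage / cooldown
= 1000 / 5
= 200.00

200.00 DPS


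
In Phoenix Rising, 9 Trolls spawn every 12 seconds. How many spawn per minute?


Spawns per minute = count * (60 / interval)
= 9 * (60 / 12)
= 9 * 5.0
= 45.0

45.0 per minute


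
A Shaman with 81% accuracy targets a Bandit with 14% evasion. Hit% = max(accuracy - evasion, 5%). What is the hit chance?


accuracy - evasion = 81 - 14 = 67
Apply floor: max(67, 5) = 67
Hit chance = 67%

67%


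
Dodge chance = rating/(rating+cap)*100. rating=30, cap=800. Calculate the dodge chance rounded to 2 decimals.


dodge% = 30 / (30 + 800) * 100
= 30 / 830 * 100
= 0.036145 * 100
= 3.61%

3.61%


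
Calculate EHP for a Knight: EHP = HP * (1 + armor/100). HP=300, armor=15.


EHP = 300 * (1 + 15/100)
= 300 * (1 + 0.15)
= 300 * 1.15
= 345.0

345.0 EHP


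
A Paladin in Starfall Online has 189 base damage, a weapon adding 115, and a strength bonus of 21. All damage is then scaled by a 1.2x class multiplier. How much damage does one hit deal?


Sum base + weapon + str = 189 + 115 + 21 = 325
Multiply by 1.2:
325 * 1.2 = 390.0

390.0 damage


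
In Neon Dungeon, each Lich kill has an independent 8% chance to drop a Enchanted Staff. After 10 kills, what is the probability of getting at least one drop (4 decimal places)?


P(at least one) = 1 - P(none) = 1 - (1-p)^n
p = 8/100 = 0.08
1 - p = 0.92
(1 - p)^10 = 0.92^10 = 0.434388
P(at least one) = 1 - 0.434388 = 0.5656

0.5656


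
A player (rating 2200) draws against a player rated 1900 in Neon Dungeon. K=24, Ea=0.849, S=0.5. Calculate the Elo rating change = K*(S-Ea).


Elo update: delta = K * (S - Ea), where S = 0.5 (draws)
S - Ea = 0.5 - 0.849 = -0.349
Rating change = 24 * -0.349
= -8.38

-8.38 rating points


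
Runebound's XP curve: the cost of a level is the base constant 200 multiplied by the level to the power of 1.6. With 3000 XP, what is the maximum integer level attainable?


XP = 200 * level^1.6, so level = (XP / 200)^(1/1.6)
= (3000 / 200)^(1/1.6)
= 15.0^0.625
= 5.4332
Floor: level = 5

level 5


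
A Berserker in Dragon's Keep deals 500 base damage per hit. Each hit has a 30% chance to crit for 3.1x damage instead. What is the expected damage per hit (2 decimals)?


E[dmg] = base * (1 + crit_chance * (crit_mult - 1))
cc as decimal = 30/100 = 0.3
cm - 1 = 3.1 - 1 = 2.1
Bonus factor = 0.3 * 2.1 = 0.63
Total multiplier = 1 + 0.63 = 1.63
Expected damage = 500 * 1.63 = 815.00

815.00 damage


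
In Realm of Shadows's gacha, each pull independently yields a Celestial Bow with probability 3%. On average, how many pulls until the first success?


Expected pulls for a geometric distribution = 1/p = 100 / rate%
= 100 / 3
= 33.33

33.33 pulls


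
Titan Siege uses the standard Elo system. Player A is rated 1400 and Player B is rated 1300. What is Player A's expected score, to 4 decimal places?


Elo expected score: Ea = 1/(1 + 10^((Rb-Ra)/400))
Rb - Ra = 1300 - 1400 = -100
(Rb-Ra)/400 = -100/400 = -0.25
10^-0.25 = 0.562341
Ea = 1/(1 + 0.562341) = 1/1.562341 = 0.6401

0.6401


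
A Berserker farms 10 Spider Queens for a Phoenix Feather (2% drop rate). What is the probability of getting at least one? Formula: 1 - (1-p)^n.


P(at least one) = 1 - P(none) = 1 - (1-p)^n
p = 2/100 = 0.02
1 - p = 0.98
(1 - p)^10 = 0.98^10 = 0.817073
P(at least one) = 1 - 0.817073 = 0.1829

0.1829


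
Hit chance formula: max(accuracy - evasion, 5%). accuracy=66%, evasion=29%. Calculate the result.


accuracy - evasion = 66 - 29 = 37
Apply floor: max(37, 5) = 37
Hit chance = 37%

37%


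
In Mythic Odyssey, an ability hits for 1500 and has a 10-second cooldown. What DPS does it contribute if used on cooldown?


DPS = damage / cooldown
= 1500 / 10
= 150.00

150.00 DPS


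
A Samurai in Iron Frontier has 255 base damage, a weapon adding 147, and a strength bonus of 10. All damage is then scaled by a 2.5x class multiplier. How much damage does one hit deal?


Sum base + weapon + str = 255 + 147 + 10 = 412
Multiply by 2.5:
412 * 2.5 = 1030.0

1030.0 damage


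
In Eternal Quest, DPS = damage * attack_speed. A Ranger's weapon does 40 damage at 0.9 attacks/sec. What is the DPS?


DPS = damage * attack_speed
= 40 * 0.9
= 36.0

36.0 DPS


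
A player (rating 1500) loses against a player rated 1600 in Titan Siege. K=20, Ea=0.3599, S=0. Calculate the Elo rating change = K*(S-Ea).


Elo update: delta = K * (S - Ea), where S = 0 (loses)
S - Ea = 0 - 0.3599 = -0.3599
Rating change = 20 * -0.3599
= -7.20

-7.20 rating points


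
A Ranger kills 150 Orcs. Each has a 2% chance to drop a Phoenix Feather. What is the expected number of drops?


Expected drops = kills * (drop_rate / 100)
= 150 * (2 / 100)
= 150 * 0.02
= 3.0

3.0 drops


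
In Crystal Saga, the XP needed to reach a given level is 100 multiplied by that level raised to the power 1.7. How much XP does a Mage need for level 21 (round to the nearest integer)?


XP = 100 * level^1.7
Substitute level = 21:
XP = 100 * 21^1.7
= 100 * 176.9183
= 17692

17692 XP


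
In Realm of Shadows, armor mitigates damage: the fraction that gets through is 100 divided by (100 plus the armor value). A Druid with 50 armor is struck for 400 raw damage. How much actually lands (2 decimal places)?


actual = 400 * 100 / (100 + 50)
= 400 * 100 / 150
= 40000 / 150
= 266.67

266.67 damage


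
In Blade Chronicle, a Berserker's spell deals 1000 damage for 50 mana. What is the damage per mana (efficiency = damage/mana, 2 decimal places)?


Efficiency = damage / mana
= 1000 / 50
= 20.00

20.00 dmg/mana


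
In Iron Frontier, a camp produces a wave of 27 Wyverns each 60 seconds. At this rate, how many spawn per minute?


Spawns per minute = count * (60 / interval)
= 27 * (60 / 60)
= 27 * 1.0
= 27.0

27.0 per minute


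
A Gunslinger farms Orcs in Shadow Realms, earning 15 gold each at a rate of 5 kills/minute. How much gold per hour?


Gold per minute = 15 * 5 = 75
Gold per hour = 75 * 60 = 4500

4500 gold/hour


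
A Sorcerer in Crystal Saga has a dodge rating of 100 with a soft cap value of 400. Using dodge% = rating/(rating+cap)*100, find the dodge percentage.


dodge% = 100 / (100 + 400) * 100
= 100 / 500 * 100
= 0.2 * 100
= 20.00%

20.00%


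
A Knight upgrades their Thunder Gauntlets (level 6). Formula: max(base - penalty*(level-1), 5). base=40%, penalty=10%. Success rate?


raw_rate = 40 - 10 * (6 - 1)
= 40 - 10 * 5
= 40 - 50
= -10
Apply floor: max(-10, 5) = 5%

5%


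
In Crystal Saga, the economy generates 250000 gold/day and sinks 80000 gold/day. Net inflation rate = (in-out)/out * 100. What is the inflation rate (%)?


Net gold = 250000 - 80000 = 170000
Inflation rate = net / sunk * 100 = 170000 / 80000 * 100
= 2.125 * 100
= 212.50%

212.50%


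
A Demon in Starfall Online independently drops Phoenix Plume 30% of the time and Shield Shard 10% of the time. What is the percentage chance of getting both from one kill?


For independent events, P(both) = P(A) * P(B)
= 30% * 10%
= 300 / 100 %
= 3.0%

3.0%


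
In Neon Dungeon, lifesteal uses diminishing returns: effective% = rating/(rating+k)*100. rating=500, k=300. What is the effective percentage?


effective% = rating / (rating + k) * 100
= 500 / (500 + 300) * 100
= 500 / 800 * 100
= 0.625 * 100
= 62.50%

62.50%


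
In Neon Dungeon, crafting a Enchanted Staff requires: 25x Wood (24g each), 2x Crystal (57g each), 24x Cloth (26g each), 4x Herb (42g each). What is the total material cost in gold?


Cost breakdown:
  Wood: 25 * 24 = 600
  Crystal: 2 * 57 = 114
  Cloth: 24 * 26 = 624
  Herb: 4 * 42 = 168
Total = 600 + 114 + 624 + 168 = 1506

1506 gold


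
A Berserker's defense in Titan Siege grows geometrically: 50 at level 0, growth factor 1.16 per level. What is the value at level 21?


value = base * growth^level
= 50 * 1.16^21
= 50 * 22.574481
= 1128.72

1128.72 defense


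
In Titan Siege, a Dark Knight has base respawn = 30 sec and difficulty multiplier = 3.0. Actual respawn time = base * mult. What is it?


Respawn time = base * multiplier
= 30 * 3.0
= 90.0 seconds

90.0 seconds


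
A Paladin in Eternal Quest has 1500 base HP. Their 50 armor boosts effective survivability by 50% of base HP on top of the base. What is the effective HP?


EHP = 1500 * (1 + 50/100)
= 1500 * (1 + 0.5)
= 1500 * 1.5
= 2250.0

2250.0 EHP


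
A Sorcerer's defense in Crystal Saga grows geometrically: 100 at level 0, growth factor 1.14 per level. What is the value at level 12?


value = base * growth^level
= 100 * 1.14^12
= 100 * 4.817905
= 481.79

481.79 defense


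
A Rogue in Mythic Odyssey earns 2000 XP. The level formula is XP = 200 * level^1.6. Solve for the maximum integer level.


XP = 200 * level^1.6, so level = (XP / 200)^(1/1.6)
= (2000 / 200)^(1/1.6)
= 10.0^0.625
= 4.217
Floor: level = 4

level 4


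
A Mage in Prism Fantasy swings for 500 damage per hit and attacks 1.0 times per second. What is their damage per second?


DPS = damage * attack_speed
= 500 * 1.0
= 500.0

500.0 DPS


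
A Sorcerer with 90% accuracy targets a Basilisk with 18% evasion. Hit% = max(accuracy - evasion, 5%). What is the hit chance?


accuracy - evasion = 90 - 18 = 72
Apply floor: max(72, 5) = 72
Hit chance = 72%

72%


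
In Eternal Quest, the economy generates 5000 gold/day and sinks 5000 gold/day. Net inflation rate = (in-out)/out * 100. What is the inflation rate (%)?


Net gold = 5000 - 5000 = 0
Inflation rate = net / sunk * 100 = 0 / 5000 * 100
= 0.0 * 100
= 0.00%

0.00%


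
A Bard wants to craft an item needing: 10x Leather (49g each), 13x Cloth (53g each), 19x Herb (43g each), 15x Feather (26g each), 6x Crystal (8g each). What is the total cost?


Cost breakdown:
  Leather: 10 * 49 = 490
  Cloth: 13 * 53 = 689
  Herb: 19 * 43 = 817
  Feather: 15 * 26 = 390
  Crystal: 6 * 8 = 48
Total = 490 + 689 + 817 + 390 + 48 = 2434

2434 gold


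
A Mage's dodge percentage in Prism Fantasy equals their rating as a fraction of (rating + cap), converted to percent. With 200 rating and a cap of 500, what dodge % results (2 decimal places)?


dodge% = 200 / (200 + 500) * 100
= 200 / 700 * 100
= 0.285714 * 100
= 28.57%

28.57%


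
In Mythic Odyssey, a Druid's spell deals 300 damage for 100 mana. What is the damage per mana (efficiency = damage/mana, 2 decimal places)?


Efficiency = damage / mana
= 300 / 100
= 3.00

3.00 dmg/mana


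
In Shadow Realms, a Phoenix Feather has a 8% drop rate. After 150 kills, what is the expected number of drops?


Expected drops = kills * (drop_rate / 100)
= 150 * (8 / 100)
= 150 * 0.08
= 12.0

12.0 drops


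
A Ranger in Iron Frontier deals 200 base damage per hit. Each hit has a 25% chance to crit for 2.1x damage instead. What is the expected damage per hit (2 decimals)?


E[dmg] = base * (1 + crit_chance * (crit_mult - 1))
cc as decimal = 25/100 = 0.25
cm - 1 = 2.1 - 1 = 1.1
Bonus factor = 0.25 * 1.1 = 0.275
Total multiplier = 1 + 0.275 = 1.275
Expected damage = 200 * 1.275 = 255.00

255.00 damage


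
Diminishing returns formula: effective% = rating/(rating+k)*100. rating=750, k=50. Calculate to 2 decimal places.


effective% = rating / (rating + k) * 100
= 750 / (750 + 50) * 100
= 750 / 800 * 100
= 0.9375 * 100
= 93.75%

93.75%


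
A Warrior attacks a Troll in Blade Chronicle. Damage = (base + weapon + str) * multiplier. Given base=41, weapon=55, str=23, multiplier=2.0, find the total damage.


Sum base + weapon + str = 41 + 55 + 23 = 119
Multiply by 2.0:
119 * 2.0 = 238.0

238.0 damage


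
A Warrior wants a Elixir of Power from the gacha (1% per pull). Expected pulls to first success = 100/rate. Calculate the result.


Expected pulls for a geometric distribution = 1/p = 100 / rate%
= 100 / 1
= 100.0

100.0 pulls


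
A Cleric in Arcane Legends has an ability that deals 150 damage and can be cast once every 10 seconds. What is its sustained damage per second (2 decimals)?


DPS = damage / cooldown
= 150 / 10
= 15.00

15.00 DPS


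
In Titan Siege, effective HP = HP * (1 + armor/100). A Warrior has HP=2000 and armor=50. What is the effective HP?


EHP = 2000 * (1 + 50/100)
= 2000 * (1 + 0.5)
= 2000 * 1.5
= 3000.0

3000.0 EHP


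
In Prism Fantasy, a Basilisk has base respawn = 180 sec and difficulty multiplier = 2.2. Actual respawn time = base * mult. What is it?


Respawn time = base * multiplier
= 180 * 2.2
= 396.0 seconds

396.0 seconds


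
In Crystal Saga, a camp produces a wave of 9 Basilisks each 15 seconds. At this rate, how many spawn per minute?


Spawns per minute = count * (60 / interval)
= 9 * (60 / 15)
= 9 * 4.0
= 36.0

36.0 per minute


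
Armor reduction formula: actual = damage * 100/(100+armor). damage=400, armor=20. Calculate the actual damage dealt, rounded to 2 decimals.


actual = 400 * 100 / (100 + 20)
= 400 * 100 / 120
= 40000 / 120
= 333.33

333.33 damage


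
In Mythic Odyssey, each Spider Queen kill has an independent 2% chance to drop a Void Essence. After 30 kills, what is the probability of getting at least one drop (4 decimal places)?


P(at least one) = 1 - P(none) = 1 - (1-p)^n
p = 2/100 = 0.02
1 - p = 0.98
(1 - p)^30 = 0.98^30 = 0.545484
P(at least one) = 1 - 0.545484 = 0.4545

0.4545


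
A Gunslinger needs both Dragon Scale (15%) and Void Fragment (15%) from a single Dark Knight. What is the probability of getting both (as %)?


For independent events, P(both) = P(A) * P(B)
= 15% * 15%
= 225 / 100 %
= 2.25%

2.25%


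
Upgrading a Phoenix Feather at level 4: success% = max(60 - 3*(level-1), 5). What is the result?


raw_rate = 60 - 3 * (4 - 1)
= 60 - 3 * 3
= 60 - 9
= 51
Apply floor: max(51, 5) = 51%

51%


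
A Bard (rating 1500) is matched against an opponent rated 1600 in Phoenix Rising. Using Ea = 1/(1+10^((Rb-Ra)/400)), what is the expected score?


Elo expected score: Ea = 1/(1 + 10^((Rb-Ra)/400))
Rb - Ra = 1600 - 1500 = 100
(Rb-Ra)/400 = 100/400 = 0.25
10^0.25 = 1.778279
Ea = 1/(1 + 1.778279) = 1/2.778279 = 0.3599

0.3599


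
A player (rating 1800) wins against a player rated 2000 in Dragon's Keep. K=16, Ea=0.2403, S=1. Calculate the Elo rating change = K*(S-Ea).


Elo update: delta = K * (S - Ea), where S = 1 (wins)
S - Ea = 1 - 0.2403 = 0.7597
Rating change = 16 * 0.7597
= 12.16

12.16 rating points


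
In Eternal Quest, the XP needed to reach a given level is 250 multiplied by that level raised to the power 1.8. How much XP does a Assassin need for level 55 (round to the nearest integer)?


XP = 250 * level^1.8
Substitute level = 55:
XP = 250 * 55^1.8
= 250 * 1357.2281
= 339307

339307 XP


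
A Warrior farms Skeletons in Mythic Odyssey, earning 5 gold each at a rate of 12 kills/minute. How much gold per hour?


Gold per minute = 5 * 12 = 60
Gold per hour = 60 * 60 = 3600

3600 gold/hour


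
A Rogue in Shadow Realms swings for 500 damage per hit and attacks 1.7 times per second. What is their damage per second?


DPS = damage * attack_speed
= 500 * 1.7
= 850.0

850.0 DPS


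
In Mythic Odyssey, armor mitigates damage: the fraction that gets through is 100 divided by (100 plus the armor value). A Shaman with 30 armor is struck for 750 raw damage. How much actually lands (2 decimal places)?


actual = 750 * 100 / (100 + 30)
= 750 * 100 / 130
= 75000 / 130
= 576.92

576.92 damage


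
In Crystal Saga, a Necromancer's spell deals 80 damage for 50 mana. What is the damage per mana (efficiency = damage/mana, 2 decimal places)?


Efficiency = damage / mana
= 80 / 50
= 1.60

1.60 dmg/mana


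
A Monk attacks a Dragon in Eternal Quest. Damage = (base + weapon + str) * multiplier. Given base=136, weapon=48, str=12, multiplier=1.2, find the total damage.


Sum base + weapon + str = 136 + 48 + 12 = 196
Multiply by 1.2:
196 * 1.2 = 235.2

235.2 damage


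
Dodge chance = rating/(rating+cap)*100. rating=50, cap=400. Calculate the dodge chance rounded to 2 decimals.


dodge% = 50 / (50 + 400) * 100
= 50 / 450 * 100
= 0.111111 * 100
= 11.11%

11.11%


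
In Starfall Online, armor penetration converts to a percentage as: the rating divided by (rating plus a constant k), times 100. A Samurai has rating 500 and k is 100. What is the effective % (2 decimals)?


effective% = rating / (rating + k) * 100
= 500 / (500 + 100) * 100
= 500 / 600 * 100
= 0.833333 * 100
= 83.33%

83.33%


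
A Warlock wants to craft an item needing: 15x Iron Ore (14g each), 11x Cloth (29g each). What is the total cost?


Cost breakdown:
  Iron Ore: 15 * 14 = 210
  Cloth: 11 * 29 = 319
Total = 210 + 319 = 529

529 gold


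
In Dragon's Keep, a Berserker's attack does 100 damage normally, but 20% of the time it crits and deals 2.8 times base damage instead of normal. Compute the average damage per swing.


E[dmg] = base * (1 + crit_chance * (crit_mult - 1))
cc as decimal = 20/100 = 0.2
cm - 1 = 2.8 - 1 = 1.8
Bonus factor = 0.2 * 1.8 = 0.36
Total multiplier = 1 + 0.36 = 1.36
Expected damage = 100 * 1.36 = 136.00

136.00 damage


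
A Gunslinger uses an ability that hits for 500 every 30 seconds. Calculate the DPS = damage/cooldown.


DPS = damage / cooldown
= 500 / 30
= 16.67

16.67 DPS


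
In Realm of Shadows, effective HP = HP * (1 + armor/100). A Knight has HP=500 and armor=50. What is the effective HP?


EHP = 500 * (1 + 50/100)
= 500 * (1 + 0.5)
= 500 * 1.5
= 750.0

750.0 EHP


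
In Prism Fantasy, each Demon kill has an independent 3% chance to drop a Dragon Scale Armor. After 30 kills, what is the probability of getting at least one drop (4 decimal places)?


P(at least one) = 1 - P(none) = 1 - (1-p)^n
p = 3/100 = 0.03
1 - p = 0.97
(1 - p)^30 = 0.97^30 = 0.401007
P(at least one) = 1 - 0.401007 = 0.5990

0.5990


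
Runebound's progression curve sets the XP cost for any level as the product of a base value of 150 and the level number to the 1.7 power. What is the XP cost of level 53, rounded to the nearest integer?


XP = 150 * level^1.7
Substitute level = 53:
XP = 150 * 53^1.7
= 150 * 853.6286
= 128044

128044 XP


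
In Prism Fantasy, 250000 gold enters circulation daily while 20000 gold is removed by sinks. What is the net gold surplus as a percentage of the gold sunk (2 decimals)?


Net gold = 250000 - 20000 = 230000
Inflation rate = net / sunk * 100 = 230000 / 20000 * 100
= 11.5 * 100
= 1150.00%

1150.00%


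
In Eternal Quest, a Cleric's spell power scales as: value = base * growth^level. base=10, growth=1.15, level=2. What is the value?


value = base * growth^level
= 10 * 1.15^2
= 10 * 1.3225
= 13.23

13.23 spell power


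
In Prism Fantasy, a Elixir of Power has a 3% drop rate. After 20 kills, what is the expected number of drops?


Expected drops = kills * (drop_rate / 100)
= 20 * (3 / 100)
= 20 * 0.03
= 0.6

0.6 drops


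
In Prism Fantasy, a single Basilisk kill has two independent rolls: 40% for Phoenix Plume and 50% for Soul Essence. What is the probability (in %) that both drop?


For independent events, P(both) = P(A) * P(B)
= 40% * 50%
= 2000 / 100 %
= 20.0%

20.0%


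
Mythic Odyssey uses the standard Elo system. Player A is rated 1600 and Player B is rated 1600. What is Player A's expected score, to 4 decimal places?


Elo expected score: Ea = 1/(1 + 10^((Rb-Ra)/400))
Rb - Ra = 1600 - 1600 = 0
(Rb-Ra)/400 = 0/400 = 0.0
10^0.0 = 1.0
Ea = 1/(1 + 1.0) = 1/2.0 = 0.5000

0.5000


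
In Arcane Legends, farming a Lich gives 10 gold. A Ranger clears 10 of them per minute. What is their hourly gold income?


Gold per minute = 10 * 10 = 100
Gold per hour = 100 * 60 = 6000

6000 gold/hour


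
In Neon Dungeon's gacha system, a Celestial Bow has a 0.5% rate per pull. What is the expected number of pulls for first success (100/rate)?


Expected pulls for a geometric distribution = 1/p = 100 / rate%
= 100 / 0.5
= 200.0

200.0 pulls


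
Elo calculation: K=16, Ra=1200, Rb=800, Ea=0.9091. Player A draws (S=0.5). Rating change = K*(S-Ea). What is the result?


Elo update: delta = K * (S - Ea), where S = 0.5 (draws)
S - Ea = 0.5 - 0.9091 = -0.4091
Rating change = 16 * -0.4091
= -6.55

-6.55 rating points


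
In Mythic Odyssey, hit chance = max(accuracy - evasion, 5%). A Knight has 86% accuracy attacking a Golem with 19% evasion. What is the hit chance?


accuracy - evasion = 86 - 19 = 67
Apply floor: max(67, 5) = 67
Hit chance = 67%

67%


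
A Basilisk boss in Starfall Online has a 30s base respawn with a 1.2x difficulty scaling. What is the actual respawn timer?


Respawn time = base * multiplier
= 30 * 1.2
= 36.0 seconds

36.0 seconds


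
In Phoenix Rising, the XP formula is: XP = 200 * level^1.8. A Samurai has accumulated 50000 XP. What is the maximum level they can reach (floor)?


XP = 200 * level^1.8, so level = (XP / 200)^(1/1.8)
= (50000 / 200)^(1/1.8)
= 250.0^0.5556
= 21.4876
Floor: level = 21

level 21


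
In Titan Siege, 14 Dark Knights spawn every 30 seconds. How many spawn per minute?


Spawns per minute = count * (60 / interval)
= 14 * (60 / 30)
= 14 * 2.0
= 28.0

28.0 per minute


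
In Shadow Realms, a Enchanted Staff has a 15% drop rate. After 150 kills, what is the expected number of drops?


Expected drops = kills * (drop_rate / 100)
= 150 * (15 / 100)
= 150 * 0.15
= 22.5

22.5 drops


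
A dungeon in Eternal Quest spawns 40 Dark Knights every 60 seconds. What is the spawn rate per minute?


Spawns per minute = count * (60 / interval)
= 40 * (60 / 60)
= 40 * 1.0
= 40.0

40.0 per minute


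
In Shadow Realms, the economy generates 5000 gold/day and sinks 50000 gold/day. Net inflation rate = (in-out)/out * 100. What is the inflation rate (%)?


Net gold = 5000 - 50000 = -45000
Inflation rate = net / sunk * 100 = -45000 / 50000 * 100
= -0.9 * 100
= -90.00%

-90.00%


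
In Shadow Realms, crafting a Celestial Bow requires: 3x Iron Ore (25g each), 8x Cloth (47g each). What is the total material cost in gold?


Cost breakdown:
  Iron Ore: 3 * 25 = 75
  Cloth: 8 * 47 = 376
Total = 75 + 376 = 451

451 gold


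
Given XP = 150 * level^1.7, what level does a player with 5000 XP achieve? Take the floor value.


XP = 150 * level^1.7, so level = (XP / 150)^(1/1.7)
= (5000 / 150)^(1/1.7)
= 33.3333^0.5882
= 7.867
Floor: level = 7

level 7


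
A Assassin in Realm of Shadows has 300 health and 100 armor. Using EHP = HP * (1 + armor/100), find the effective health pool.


EHP = 300 * (1 + 100/100)
= 300 * (1 + 1.0)
= 300 * 2.0
= 600.0

600.0 EHP


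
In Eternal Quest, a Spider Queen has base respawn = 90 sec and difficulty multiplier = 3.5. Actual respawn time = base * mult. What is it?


Respawn time = base * multiplier
= 90 * 3.5
= 315.0 seconds

315.0 seconds


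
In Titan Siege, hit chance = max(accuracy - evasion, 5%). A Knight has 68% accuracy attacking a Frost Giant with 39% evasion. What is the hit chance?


accuracy - evasion = 68 - 39 = 29
Apply floor: max(29, 5) = 29
Hit chance = 29%

29%


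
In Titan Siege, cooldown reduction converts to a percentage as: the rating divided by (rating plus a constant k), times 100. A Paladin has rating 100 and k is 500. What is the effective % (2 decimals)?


effective% = rating / (rating + k) * 100
= 100 / (100 + 500) * 100
= 100 / 600 * 100
= 0.166667 * 100
= 16.67%

16.67%


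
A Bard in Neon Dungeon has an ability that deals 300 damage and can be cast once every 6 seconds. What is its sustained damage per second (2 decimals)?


DPS = damage / cooldown
= 300 / 6
= 50.00

50.00 DPS


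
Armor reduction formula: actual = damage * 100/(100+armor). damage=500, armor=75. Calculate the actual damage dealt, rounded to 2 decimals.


actual = 500 * 100 / (100 + 75)
= 500 * 100 / 175
= 50000 / 175
= 285.71

285.71 damage


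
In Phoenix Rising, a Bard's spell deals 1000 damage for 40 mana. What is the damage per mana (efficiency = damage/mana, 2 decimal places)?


Efficiency = damage / mana
= 1000 / 40
= 25.00

25.00 dmg/mana


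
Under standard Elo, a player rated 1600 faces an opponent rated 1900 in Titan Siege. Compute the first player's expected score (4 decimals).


Elo expected score: Ea = 1/(1 + 10^((Rb-Ra)/400))
Rb - Ra = 1900 - 1600 = 300
(Rb-Ra)/400 = 300/400 = 0.75
10^0.75 = 5.623413
Ea = 1/(1 + 5.623413) = 1/6.623413 = 0.1510

0.1510


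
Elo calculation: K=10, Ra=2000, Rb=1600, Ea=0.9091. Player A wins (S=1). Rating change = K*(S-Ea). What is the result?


Elo update: delta = K * (S - Ea), where S = 1 (wins)
S - Ea = 1 - 0.9091 = 0.0909
Rating change = 10 * 0.0909
= 0.91

0.91 rating points


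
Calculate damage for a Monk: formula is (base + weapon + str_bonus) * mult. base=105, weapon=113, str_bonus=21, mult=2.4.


Sum base + weapon + str = 105 + 113 + 21 = 239
Multiply by 2.4:
239 * 2.4 = 573.6

573.6 damage


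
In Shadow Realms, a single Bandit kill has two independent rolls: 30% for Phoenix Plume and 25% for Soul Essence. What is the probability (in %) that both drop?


For independent events, P(both) = P(A) * P(B)
= 30% * 25%
= 750 / 100 %
= 7.5%

7.5%


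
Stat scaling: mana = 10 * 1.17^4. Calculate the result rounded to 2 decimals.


value = base * growth^level
= 10 * 1.17^4
= 10 * 1.873887
= 18.74

18.74 mana


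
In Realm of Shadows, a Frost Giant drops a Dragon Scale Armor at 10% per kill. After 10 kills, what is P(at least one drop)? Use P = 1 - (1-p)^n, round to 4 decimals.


P(at least one) = 1 - P(none) = 1 - (1-p)^n
p = 10/100 = 0.1
1 - p = 0.9
(1 - p)^10 = 0.9^10 = 0.348678
P(at least one) = 1 - 0.348678 = 0.6513

0.6513


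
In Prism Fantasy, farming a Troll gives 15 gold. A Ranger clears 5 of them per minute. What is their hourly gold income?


Gold per minute = 15 * 5 = 75
Gold per hour = 75 * 60 = 4500

4500 gold/hour


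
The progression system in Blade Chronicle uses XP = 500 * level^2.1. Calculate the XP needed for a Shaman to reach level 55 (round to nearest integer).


XP = 500 * level^2.1
Substitute level = 55:
XP = 500 * 55^2.1
= 500 * 4516.0802
= 2258040

2258040 XP


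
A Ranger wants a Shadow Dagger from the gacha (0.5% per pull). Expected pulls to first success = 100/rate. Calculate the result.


Expected pulls for a geometric distribution = 1/p = 100 / rate%
= 100 / 0.5
= 200.0

200.0 pulls


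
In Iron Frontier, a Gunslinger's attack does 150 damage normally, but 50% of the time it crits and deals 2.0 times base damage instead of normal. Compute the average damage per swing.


E[dmg] = base * (1 + crit_chance * (crit_mult - 1))
cc as decimal = 50/100 = 0.5
cm - 1 = 2.0 - 1 = 1.0
Bonus factor = 0.5 * 1.0 = 0.5
Total multiplier = 1 + 0.5 = 1.5
Expected damage = 150 * 1.5 = 225.00

225.00 damage


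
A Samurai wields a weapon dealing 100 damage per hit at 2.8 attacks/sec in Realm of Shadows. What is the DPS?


DPS = damage * attack_speed
= 100 * 2.8
= 280.0

280.0 DPS


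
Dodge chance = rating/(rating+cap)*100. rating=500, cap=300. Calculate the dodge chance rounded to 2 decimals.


dodge% = 500 / (500 + 300) * 100
= 500 / 800 * 100
= 0.625 * 100
= 62.50%

62.50%
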